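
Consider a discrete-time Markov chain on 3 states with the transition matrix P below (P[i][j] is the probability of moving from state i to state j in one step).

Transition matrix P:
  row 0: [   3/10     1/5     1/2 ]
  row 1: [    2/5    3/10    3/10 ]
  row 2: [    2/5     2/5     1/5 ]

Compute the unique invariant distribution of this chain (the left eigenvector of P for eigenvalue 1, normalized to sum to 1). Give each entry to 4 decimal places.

π = [0.3636, 0.2975, 0.3388]

Balance equations π_j = Σ_i π_i·P[i][j]:
  π_0 = 3/10·π_0 + 2/5·π_1 + 2/5·π_2
  π_1 = 1/5·π_0 + 3/10·π_1 + 2/5·π_2
  normalize: π_0 + π_1 + π_2 = 1
Solving the linear system gives exactly π = [4/11, 36/121, 41/121].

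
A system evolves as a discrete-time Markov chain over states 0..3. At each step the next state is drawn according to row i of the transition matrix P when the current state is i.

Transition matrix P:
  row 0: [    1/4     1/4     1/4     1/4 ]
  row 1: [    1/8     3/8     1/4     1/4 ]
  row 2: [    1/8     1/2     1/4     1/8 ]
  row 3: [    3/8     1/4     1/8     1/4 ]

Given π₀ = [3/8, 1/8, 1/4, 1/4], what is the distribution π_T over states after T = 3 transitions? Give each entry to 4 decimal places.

π = [0.2068, 0.3489, 0.2222, 0.2222]

t=0: π = [0.3750, 0.1250, 0.2500, 0.2500]
t=1: π = [0.2344, 0.3281, 0.2188, 0.2188]
t=2: π = [0.2090, 0.3457, 0.2227, 0.2227]
t=3: π = [0.2068, 0.3489, 0.2222, 0.2222]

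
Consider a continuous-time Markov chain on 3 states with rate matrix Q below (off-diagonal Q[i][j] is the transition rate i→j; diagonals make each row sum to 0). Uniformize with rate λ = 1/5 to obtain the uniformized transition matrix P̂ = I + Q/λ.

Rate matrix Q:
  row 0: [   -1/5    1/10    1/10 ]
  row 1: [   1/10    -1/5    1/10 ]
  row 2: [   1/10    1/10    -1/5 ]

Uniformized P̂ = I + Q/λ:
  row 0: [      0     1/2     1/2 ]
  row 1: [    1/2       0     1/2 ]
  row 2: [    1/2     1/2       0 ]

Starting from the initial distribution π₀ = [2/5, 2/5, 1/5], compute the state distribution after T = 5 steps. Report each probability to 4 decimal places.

π = [0.3313, 0.3313, 0.3375]

t=0: π = [0.4000, 0.4000, 0.2000]
t=1: π = [0.3000, 0.3000, 0.4000]
t=2: π = [0.3500, 0.3500, 0.3000]
t=3: π = [0.3250, 0.3250, 0.3500]
t=4: π = [0.3375, 0.3375, 0.3250]
t=5: π = [0.3313, 0.3313, 0.3375]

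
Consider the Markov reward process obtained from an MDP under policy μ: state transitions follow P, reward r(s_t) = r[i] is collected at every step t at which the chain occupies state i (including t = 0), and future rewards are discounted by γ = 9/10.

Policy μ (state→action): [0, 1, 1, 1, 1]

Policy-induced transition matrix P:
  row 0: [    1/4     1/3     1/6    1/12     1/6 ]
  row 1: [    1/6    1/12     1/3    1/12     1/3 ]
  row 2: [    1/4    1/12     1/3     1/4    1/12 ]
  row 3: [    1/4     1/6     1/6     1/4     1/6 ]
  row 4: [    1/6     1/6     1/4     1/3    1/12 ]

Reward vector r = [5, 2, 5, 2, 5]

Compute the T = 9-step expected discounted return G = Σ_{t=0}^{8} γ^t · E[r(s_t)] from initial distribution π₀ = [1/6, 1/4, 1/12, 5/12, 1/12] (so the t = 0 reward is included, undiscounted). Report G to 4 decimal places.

G = 23.0084

t=0: π = [0.1667, 0.2500, 0.0833, 0.4167, 0.0833], E[r] = 3.0000, γ^t·E[r] = 3.000000, running G = 3.000000
t=1: π = [0.2222, 0.1667, 0.2292, 0.1875, 0.1944], E[r] = 3.9375, γ^t·E[r] = 3.543750, running G = 6.543750
t=2: π = [0.2199, 0.1707, 0.2488, 0.2014, 0.1591], E[r] = 3.8837, γ^t·E[r] = 3.145781, running G = 9.689531
t=3: π = [0.2225, 0.1684, 0.2499, 0.1982, 0.1611], E[r] = 3.9005, γ^t·E[r] = 2.843438, running G = 12.532969
t=4: π = [0.2225, 0.1689, 0.2498, 0.1983, 0.1605], E[r] = 3.8984, γ^t·E[r] = 2.557773, running G = 15.090742
t=5: π = [0.2226, 0.1689, 0.2498, 0.1981, 0.1606], E[r] = 3.8990, γ^t·E[r] = 2.302324, running G = 17.393065
t=6: π = [0.2225, 0.1689, 0.2498, 0.1981, 0.1606], E[r] = 3.8989, γ^t·E[r] = 2.072061, running G = 19.465126
t=7: π = [0.2225, 0.1689, 0.2498, 0.1981, 0.1606], E[r] = 3.8990, γ^t·E[r] = 1.864859, running G = 21.329985
t=8: π = [0.2225, 0.1689, 0.2498, 0.1981, 0.1606], E[r] = 3.8990, γ^t·E[r] = 1.678372, running G = 23.008358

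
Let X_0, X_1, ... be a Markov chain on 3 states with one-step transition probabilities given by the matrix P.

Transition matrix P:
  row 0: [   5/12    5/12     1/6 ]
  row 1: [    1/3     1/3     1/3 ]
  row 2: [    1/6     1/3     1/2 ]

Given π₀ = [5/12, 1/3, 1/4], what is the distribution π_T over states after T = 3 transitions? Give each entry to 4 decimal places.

t=0: π = [0.4167, 0.3333, 0.2500]
t=1: π = [0.3264, 0.3681, 0.3056]
t=2: π = [0.3096, 0.3605, 0.3299]
t=3: π = [0.3042, 0.3591, 0.3367]

π = [0.3042, 0.3591, 0.3367]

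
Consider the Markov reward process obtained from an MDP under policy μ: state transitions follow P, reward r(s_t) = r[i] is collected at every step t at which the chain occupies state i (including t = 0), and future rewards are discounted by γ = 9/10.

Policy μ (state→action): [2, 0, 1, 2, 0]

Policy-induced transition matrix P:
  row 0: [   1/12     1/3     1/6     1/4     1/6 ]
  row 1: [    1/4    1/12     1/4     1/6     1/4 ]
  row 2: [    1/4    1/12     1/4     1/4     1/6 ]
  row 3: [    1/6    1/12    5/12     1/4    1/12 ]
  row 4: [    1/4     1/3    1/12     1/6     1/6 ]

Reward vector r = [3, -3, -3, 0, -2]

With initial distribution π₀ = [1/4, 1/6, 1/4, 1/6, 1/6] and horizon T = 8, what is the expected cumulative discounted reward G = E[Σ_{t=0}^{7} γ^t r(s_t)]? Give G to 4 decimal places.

t=0: π = [0.2500, 0.1667, 0.2500, 0.1667, 0.1667], E[r] = -0.8333, γ^t·E[r] = -0.833333, running G = -0.833333
t=1: π = [0.1944, 0.1875, 0.2292, 0.2222, 0.1667], E[r] = -1.0000, γ^t·E[r] = -0.900000, running G = -1.733333
t=2: π = [0.1991, 0.1736, 0.2431, 0.2205, 0.1638], E[r] = -0.9803, γ^t·E[r] = -0.794063, running G = -2.527396
t=3: π = [0.1984, 0.1740, 0.2429, 0.2219, 0.1628], E[r] = -0.9809, γ^t·E[r] = -0.715078, running G = -3.242474
t=4: π = [0.1984, 0.1736, 0.2433, 0.2219, 0.1627], E[r] = -0.9809, γ^t·E[r] = -0.643576, running G = -3.886050
t=5: π = [0.1984, 0.1736, 0.2433, 0.2220, 0.1626], E[r] = -0.9808, γ^t·E[r] = -0.579175, running G = -4.465225
t=6: π = [0.1984, 0.1736, 0.2434, 0.2220, 0.1626], E[r] = -0.9808, γ^t·E[r] = -0.521262, running G = -4.986487
t=7: π = [0.1984, 0.1736, 0.2434, 0.2220, 0.1626], E[r] = -0.9808, γ^t·E[r] = -0.469135, running G = -5.455622

G = -5.4556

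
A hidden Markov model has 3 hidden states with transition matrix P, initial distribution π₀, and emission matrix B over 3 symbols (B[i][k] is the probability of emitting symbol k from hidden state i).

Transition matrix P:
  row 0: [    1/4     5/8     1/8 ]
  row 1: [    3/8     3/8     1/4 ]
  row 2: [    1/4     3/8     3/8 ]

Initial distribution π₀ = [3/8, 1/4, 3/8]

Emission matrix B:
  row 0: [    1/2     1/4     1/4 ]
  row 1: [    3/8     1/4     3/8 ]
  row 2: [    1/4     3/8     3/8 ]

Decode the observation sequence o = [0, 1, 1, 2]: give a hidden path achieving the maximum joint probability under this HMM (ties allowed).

path = [0, 1, 0, 1]

t=0: δ = [1.875e-01, 9.375e-02, 9.375e-02]  (obs o_0=0)
t=1: δ = [1.172e-02, 2.930e-02, 1.318e-02]  ψ = [0, 0, 2]  (obs o_1=1)
t=2: δ = [2.747e-03, 2.747e-03, 2.747e-03]  ψ = [1, 1, 1]  (obs o_2=1)
t=3: δ = [2.575e-04, 6.437e-04, 3.862e-04]  ψ = [1, 0, 2]  (obs o_3=2)
backtrack: best end state = 1; path = [0, 1, 0, 1]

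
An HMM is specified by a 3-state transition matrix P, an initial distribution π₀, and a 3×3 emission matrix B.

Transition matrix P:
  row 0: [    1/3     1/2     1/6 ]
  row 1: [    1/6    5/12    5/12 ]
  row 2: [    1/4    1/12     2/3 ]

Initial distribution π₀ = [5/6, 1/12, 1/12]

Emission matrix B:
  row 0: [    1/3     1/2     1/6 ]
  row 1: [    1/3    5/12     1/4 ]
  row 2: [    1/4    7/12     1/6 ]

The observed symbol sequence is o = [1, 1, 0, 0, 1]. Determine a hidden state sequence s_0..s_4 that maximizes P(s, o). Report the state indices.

path = [0, 1, 2, 2, 2]

t=0: δ = [4.167e-01, 3.472e-02, 4.861e-02]  (obs o_0=1)
t=1: δ = [6.944e-02, 8.681e-02, 4.051e-02]  ψ = [0, 0, 0]  (obs o_1=1)
t=2: δ = [7.716e-03, 1.206e-02, 9.042e-03]  ψ = [0, 1, 1]  (obs o_2=0)
t=3: δ = [8.573e-04, 1.674e-03, 1.507e-03]  ψ = [0, 1, 2]  (obs o_3=0)
t=4: δ = [1.884e-04, 2.907e-04, 5.861e-04]  ψ = [2, 1, 2]  (obs o_4=1)
backtrack: best end state = 2; path = [0, 1, 2, 2, 2]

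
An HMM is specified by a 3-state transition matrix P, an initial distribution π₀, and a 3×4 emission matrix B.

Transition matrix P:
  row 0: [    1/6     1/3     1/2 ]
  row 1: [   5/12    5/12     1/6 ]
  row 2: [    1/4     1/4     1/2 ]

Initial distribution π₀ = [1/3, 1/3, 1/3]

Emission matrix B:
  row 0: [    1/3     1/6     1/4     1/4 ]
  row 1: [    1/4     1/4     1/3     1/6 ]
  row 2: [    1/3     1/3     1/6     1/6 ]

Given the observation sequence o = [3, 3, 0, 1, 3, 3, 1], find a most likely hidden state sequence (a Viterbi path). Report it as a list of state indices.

t=0: δ = [8.333e-02, 5.556e-02, 5.556e-02]  (obs o_0=3)
t=1: δ = [5.787e-03, 4.630e-03, 6.944e-03]  ψ = [1, 0, 0]  (obs o_1=3)
t=2: δ = [6.430e-04, 4.823e-04, 1.157e-03]  ψ = [1, 0, 2]  (obs o_2=0)
t=3: δ = [4.823e-05, 7.234e-05, 1.929e-04]  ψ = [2, 2, 2]  (obs o_3=1)
t=4: δ = [1.206e-05, 8.038e-06, 1.608e-05]  ψ = [2, 2, 2]  (obs o_4=3)
t=5: δ = [1.005e-06, 6.698e-07, 1.340e-06]  ψ = [2, 0, 2]  (obs o_5=3)
t=6: δ = [5.582e-08, 8.372e-08, 2.233e-07]  ψ = [2, 0, 2]  (obs o_6=1)
backtrack: best end state = 2; path = [0, 2, 2, 2, 2, 2, 2]

path = [0, 2, 2, 2, 2, 2, 2]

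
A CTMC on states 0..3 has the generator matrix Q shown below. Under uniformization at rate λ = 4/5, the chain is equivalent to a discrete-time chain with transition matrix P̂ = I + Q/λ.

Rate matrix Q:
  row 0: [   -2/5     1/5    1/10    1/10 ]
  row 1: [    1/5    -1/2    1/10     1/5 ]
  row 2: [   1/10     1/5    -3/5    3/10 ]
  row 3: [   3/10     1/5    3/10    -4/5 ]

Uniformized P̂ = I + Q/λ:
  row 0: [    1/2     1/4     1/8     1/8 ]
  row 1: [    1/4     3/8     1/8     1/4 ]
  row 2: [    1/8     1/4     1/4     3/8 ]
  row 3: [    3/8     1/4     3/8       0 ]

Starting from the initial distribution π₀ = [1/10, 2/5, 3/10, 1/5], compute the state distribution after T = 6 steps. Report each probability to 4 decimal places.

π = [0.3316, 0.2857, 0.1962, 0.1864]

t=0: π = [0.1000, 0.4000, 0.3000, 0.2000]
t=1: π = [0.2625, 0.3000, 0.2125, 0.2250]
t=2: π = [0.3172, 0.2875, 0.2078, 0.1875]
t=3: π = [0.3268, 0.2859, 0.1979, 0.1895]
t=4: π = [0.3306, 0.2857, 0.1971, 0.1865]
t=5: π = [0.3313, 0.2857, 0.1963, 0.1867]
t=6: π = [0.3316, 0.2857, 0.1962, 0.1864]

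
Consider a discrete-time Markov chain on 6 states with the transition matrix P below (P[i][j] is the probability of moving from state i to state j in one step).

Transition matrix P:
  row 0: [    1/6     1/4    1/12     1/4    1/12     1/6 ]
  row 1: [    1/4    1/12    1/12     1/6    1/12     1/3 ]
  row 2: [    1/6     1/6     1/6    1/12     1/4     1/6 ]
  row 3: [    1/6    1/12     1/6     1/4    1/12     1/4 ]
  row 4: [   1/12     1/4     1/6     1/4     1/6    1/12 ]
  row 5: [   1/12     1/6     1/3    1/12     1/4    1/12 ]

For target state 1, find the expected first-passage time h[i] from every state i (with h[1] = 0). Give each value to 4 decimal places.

h = [5.2520, 0.0000, 5.5602, 6.1806, 5.2498, 5.5839]

First-step conditioning: h[1] = 0; for i ≠ 1, h[i] = 1 + Σ_k P[i][k]·h[k].
  h[0] = 1 + 1/6·h[0] + 1/12·h[2] + 1/4·h[3] + 1/12·h[4] + 1/6·h[5]
  h[2] = 1 + 1/6·h[0] + 1/6·h[2] + 1/12·h[3] + 1/4·h[4] + 1/6·h[5]
  h[3] = 1 + 1/6·h[0] + 1/6·h[2] + 1/4·h[3] + 1/12·h[4] + 1/4·h[5]
  h[4] = 1 + 1/12·h[0] + 1/6·h[2] + 1/4·h[3] + 1/6·h[4] + 1/12·h[5]
  h[5] = 1 + 1/12·h[0] + 1/3·h[2] + 1/12·h[3] + 1/4·h[4] + 1/12·h[5]
Solving the 5×5 linear system over states ≠ 1 gives exactly h = [25992/4949, 0, 82552/14847, 30588/4949, 77944/14847, 82904/14847] (h[1] = 0 is the target).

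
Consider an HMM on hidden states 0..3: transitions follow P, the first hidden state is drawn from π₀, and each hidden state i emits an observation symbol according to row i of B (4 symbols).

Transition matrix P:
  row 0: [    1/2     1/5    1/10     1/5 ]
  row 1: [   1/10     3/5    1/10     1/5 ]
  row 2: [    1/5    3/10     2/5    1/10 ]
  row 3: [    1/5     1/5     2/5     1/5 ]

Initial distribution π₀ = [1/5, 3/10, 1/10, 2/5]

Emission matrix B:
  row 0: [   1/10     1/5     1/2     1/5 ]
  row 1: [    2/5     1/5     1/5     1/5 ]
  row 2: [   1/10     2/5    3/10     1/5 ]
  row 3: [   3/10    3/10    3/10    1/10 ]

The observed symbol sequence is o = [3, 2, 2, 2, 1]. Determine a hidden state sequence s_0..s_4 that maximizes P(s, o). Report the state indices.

path = [0, 0, 0, 0, 0]

t=0: δ = [4.000e-02, 6.000e-02, 2.000e-02, 4.000e-02]  (obs o_0=3)
t=1: δ = [1.000e-02, 7.200e-03, 4.800e-03, 3.600e-03]  ψ = [0, 1, 3, 1]  (obs o_1=2)
t=2: δ = [2.500e-03, 8.640e-04, 5.760e-04, 6.000e-04]  ψ = [0, 1, 2, 0]  (obs o_2=2)
t=3: δ = [6.250e-04, 1.037e-04, 7.500e-05, 1.500e-04]  ψ = [0, 1, 0, 0]  (obs o_3=2)
t=4: δ = [6.250e-05, 2.500e-05, 2.500e-05, 3.750e-05]  ψ = [0, 0, 0, 0]  (obs o_4=1)
backtrack: best end state = 0; path = [0, 0, 0, 0, 0]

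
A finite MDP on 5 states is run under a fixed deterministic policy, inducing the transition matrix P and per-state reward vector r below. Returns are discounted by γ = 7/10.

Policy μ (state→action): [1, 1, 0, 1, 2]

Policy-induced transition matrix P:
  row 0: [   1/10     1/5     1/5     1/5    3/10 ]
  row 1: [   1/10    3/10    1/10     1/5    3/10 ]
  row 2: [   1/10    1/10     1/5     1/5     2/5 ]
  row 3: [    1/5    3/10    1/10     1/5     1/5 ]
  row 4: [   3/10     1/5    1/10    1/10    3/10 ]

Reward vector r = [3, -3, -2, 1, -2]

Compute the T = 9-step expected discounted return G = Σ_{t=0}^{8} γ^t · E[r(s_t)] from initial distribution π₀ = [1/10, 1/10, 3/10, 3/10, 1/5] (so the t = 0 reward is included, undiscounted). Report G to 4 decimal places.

t=0: π = [0.1000, 0.1000, 0.3000, 0.3000, 0.2000], E[r] = -0.7000, γ^t·E[r] = -0.700000, running G = -0.700000
t=1: π = [0.1700, 0.2100, 0.1400, 0.1800, 0.3000], E[r] = -0.8200, γ^t·E[r] = -0.574000, running G = -1.274000
t=2: π = [0.1780, 0.2250, 0.1310, 0.1700, 0.2960], E[r] = -0.8250, γ^t·E[r] = -0.404250, running G = -1.678250
t=3: π = [0.1762, 0.2264, 0.1309, 0.1704, 0.2961], E[r] = -0.8342, γ^t·E[r] = -0.286131, running G = -1.964381
t=4: π = [0.1763, 0.2266, 0.1307, 0.1704, 0.2961], E[r] = -0.8341, γ^t·E[r] = -0.200272, running G = -2.164653
t=5: π = [0.1762, 0.2266, 0.1307, 0.1704, 0.2960], E[r] = -0.8342, γ^t·E[r] = -0.140203, running G = -2.304856
t=6: π = [0.1762, 0.2266, 0.1307, 0.1704, 0.2960], E[r] = -0.8342, γ^t·E[r] = -0.098144, running G = -2.403001
t=7: π = [0.1762, 0.2266, 0.1307, 0.1704, 0.2960], E[r] = -0.8342, γ^t·E[r] = -0.068701, running G = -2.471702
t=8: π = [0.1762, 0.2266, 0.1307, 0.1704, 0.2960], E[r] = -0.8342, γ^t·E[r] = -0.048091, running G = -2.519792

G = -2.5198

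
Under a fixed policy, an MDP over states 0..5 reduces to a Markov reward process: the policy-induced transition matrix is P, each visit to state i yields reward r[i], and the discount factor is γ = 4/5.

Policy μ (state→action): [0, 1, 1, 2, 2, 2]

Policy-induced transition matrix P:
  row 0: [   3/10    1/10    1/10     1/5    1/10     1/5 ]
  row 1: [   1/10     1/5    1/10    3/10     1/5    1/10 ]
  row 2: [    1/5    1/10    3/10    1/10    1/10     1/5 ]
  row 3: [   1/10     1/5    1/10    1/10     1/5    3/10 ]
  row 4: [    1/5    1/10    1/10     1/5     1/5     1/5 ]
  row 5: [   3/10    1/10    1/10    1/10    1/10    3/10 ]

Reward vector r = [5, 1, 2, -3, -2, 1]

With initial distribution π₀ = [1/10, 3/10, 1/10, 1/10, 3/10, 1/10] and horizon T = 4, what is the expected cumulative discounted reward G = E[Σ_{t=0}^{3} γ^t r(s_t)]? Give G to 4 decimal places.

t=0: π = [0.1000, 0.3000, 0.1000, 0.1000, 0.3000, 0.1000], E[r] = 0.2000, γ^t·E[r] = 0.200000, running G = 0.200000
t=1: π = [0.1800, 0.1400, 0.1200, 0.2000, 0.1700, 0.1900], E[r] = 0.5300, γ^t·E[r] = 0.424000, running G = 0.624000
t=2: π = [0.2030, 0.1340, 0.1240, 0.1630, 0.1510, 0.2250], E[r] = 0.8310, γ^t·E[r] = 0.531840, running G = 1.155840
t=3: π = [0.2131, 0.1297, 0.1248, 0.1622, 0.1448, 0.2254], E[r] = 0.8940, γ^t·E[r] = 0.457728, running G = 1.613568

G = 1.6136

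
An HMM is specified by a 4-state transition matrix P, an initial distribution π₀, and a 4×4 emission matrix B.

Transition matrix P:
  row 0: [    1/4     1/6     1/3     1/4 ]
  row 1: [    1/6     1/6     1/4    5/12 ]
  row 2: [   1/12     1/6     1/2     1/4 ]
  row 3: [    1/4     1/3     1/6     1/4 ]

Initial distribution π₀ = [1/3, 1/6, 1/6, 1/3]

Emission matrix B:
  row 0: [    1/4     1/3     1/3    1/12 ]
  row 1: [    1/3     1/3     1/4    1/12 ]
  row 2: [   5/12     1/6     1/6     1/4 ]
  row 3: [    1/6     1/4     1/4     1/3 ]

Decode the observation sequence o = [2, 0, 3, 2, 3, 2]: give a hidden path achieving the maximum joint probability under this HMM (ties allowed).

path = [0, 2, 2, 2, 2, 2]

t=0: δ = [1.111e-01, 4.167e-02, 2.778e-02, 8.333e-02]  (obs o_0=2)
t=1: δ = [6.944e-03, 9.259e-03, 1.543e-02, 4.630e-03]  ψ = [0, 3, 0, 0]  (obs o_1=0)
t=2: δ = [1.447e-04, 2.143e-04, 1.929e-03, 1.286e-03]  ψ = [0, 2, 2, 1]  (obs o_2=3)
t=3: δ = [1.072e-04, 1.072e-04, 1.608e-04, 1.206e-04]  ψ = [3, 3, 2, 2]  (obs o_3=2)
t=4: δ = [2.512e-06, 3.349e-06, 2.009e-05, 1.488e-05]  ψ = [3, 3, 2, 1]  (obs o_4=3)
t=5: δ = [1.240e-06, 1.240e-06, 1.674e-06, 1.256e-06]  ψ = [3, 3, 2, 2]  (obs o_5=2)
backtrack: best end state = 2; path = [0, 2, 2, 2, 2, 2]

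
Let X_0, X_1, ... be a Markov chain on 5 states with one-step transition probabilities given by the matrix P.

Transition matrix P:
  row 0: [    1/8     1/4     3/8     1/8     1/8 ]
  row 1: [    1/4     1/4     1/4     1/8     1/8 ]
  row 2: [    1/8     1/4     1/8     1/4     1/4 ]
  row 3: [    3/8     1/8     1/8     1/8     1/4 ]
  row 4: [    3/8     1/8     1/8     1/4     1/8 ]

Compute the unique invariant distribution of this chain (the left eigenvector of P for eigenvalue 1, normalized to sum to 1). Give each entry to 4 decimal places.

Balance equations π_j = Σ_i π_i·P[i][j]:
  π_0 = 1/8·π_0 + 1/4·π_1 + 1/8·π_2 + 3/8·π_3 + 3/8·π_4
  π_1 = 1/4·π_0 + 1/4·π_1 + 1/4·π_2 + 1/8·π_3 + 1/8·π_4
  π_2 = 3/8·π_0 + 1/4·π_1 + 1/8·π_2 + 1/8·π_3 + 1/8·π_4
  π_3 = 1/8·π_0 + 1/8·π_1 + 1/4·π_2 + 1/8·π_3 + 1/4·π_4
  normalize: π_0 + π_1 + π_2 + π_3 + π_4 = 1
Solving the linear system gives exactly π = [14/59, 61/295, 62/295, 51/295, 51/295].

π = [0.2373, 0.2068, 0.2102, 0.1729, 0.1729]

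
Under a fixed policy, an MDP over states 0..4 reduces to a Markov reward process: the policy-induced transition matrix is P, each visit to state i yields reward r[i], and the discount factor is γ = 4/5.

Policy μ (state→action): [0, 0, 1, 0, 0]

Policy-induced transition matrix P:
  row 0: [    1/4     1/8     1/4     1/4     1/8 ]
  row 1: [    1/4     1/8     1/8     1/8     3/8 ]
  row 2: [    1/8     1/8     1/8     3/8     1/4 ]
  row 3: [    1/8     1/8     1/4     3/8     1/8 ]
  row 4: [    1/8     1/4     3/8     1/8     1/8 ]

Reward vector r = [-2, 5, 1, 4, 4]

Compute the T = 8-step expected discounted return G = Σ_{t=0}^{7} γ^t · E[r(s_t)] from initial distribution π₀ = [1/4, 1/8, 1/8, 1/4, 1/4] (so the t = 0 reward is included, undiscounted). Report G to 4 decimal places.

G = 10.0152

t=0: π = [0.2500, 0.1250, 0.1250, 0.2500, 0.2500], E[r] = 2.2500, γ^t·E[r] = 2.250000, running G = 2.250000
t=1: π = [0.1719, 0.1563, 0.2500, 0.2500, 0.1719], E[r] = 2.3750, γ^t·E[r] = 1.900000, running G = 4.150000
t=2: π = [0.1660, 0.1465, 0.2207, 0.2715, 0.1953], E[r] = 2.4883, γ^t·E[r] = 1.592500, running G = 5.742500
t=3: π = [0.1641, 0.1494, 0.2285, 0.2688, 0.1892], E[r] = 2.4795, γ^t·E[r] = 1.269500, running G = 7.012000
t=4: π = [0.1642, 0.1487, 0.2264, 0.2698, 0.1909], E[r] = 2.4843, γ^t·E[r] = 1.017575, running G = 8.029575
t=5: π = [0.1641, 0.1489, 0.2270, 0.2696, 0.1905], E[r] = 2.4833, γ^t·E[r] = 0.813725, running G = 8.843300
t=6: π = [0.1641, 0.1488, 0.2268, 0.2697, 0.1906], E[r] = 2.4836, γ^t·E[r] = 0.651061, running G = 9.494361
t=7: π = [0.1641, 0.1488, 0.2269, 0.2696, 0.1906], E[r] = 2.4835, γ^t·E[r] = 0.520832, running G = 10.015192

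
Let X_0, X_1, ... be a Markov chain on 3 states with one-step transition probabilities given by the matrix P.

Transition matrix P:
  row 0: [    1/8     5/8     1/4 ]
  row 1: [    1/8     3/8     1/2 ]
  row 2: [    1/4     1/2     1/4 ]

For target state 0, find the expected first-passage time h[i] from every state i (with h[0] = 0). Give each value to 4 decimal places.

h = [0.0000, 5.7143, 5.1429]

First-step conditioning: h[0] = 0; for i ≠ 0, h[i] = 1 + Σ_k P[i][k]·h[k].
  h[1] = 1 + 3/8·h[1] + 1/2·h[2]
  h[2] = 1 + 1/2·h[1] + 1/4·h[2]
Solving the 2×2 linear system over states ≠ 0 gives exactly h = [0, 40/7, 36/7] (h[0] = 0 is the target).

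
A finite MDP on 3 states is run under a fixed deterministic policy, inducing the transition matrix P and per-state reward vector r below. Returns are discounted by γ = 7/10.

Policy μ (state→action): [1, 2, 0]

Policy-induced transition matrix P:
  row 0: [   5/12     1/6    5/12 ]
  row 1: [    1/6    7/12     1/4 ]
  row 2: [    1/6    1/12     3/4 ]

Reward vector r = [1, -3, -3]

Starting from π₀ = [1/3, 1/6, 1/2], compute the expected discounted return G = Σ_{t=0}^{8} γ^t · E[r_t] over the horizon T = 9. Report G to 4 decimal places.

G = -6.2143

t=0: π = [0.3333, 0.1667, 0.5000], E[r] = -1.6667, γ^t·E[r] = -1.666667, running G = -1.666667
t=1: π = [0.2500, 0.1944, 0.5556], E[r] = -2.0000, γ^t·E[r] = -1.400000, running G = -3.066667
t=2: π = [0.2292, 0.2014, 0.5694], E[r] = -2.0833, γ^t·E[r] = -1.020833, running G = -4.087500
t=3: π = [0.2240, 0.2031, 0.5729], E[r] = -2.1042, γ^t·E[r] = -0.721729, running G = -4.809229
t=4: π = [0.2227, 0.2036, 0.5738], E[r] = -2.1094, γ^t·E[r] = -0.506461, running G = -5.315690
t=5: π = [0.2223, 0.2037, 0.5740], E[r] = -2.1107, γ^t·E[r] = -0.354741, running G = -5.670432
t=6: π = [0.2222, 0.2037, 0.5741], E[r] = -2.1110, γ^t·E[r] = -0.248357, running G = -5.918789
t=7: π = [0.2222, 0.2037, 0.5741], E[r] = -2.1111, γ^t·E[r] = -0.173857, running G = -6.092646
t=8: π = [0.2222, 0.2037, 0.5741], E[r] = -2.1111, γ^t·E[r] = -0.121701, running G = -6.214347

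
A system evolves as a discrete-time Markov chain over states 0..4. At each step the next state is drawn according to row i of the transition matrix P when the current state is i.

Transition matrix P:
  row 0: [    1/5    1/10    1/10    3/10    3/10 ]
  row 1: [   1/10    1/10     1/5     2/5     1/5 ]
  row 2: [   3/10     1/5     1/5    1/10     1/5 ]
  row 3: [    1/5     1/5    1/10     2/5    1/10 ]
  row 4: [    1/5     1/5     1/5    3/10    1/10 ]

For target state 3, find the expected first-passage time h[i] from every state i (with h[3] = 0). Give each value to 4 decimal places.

h = [3.5277, 3.2459, 4.2760, 0.0000, 3.5666]

First-step conditioning: h[3] = 0; for i ≠ 3, h[i] = 1 + Σ_k P[i][k]·h[k].
  h[0] = 1 + 1/5·h[0] + 1/10·h[1] + 1/10·h[2] + 3/10·h[4]
  h[1] = 1 + 1/10·h[0] + 1/10·h[1] + 1/5·h[2] + 1/5·h[4]
  h[2] = 1 + 3/10·h[0] + 1/5·h[1] + 1/5·h[2] + 1/5·h[4]
  h[4] = 1 + 1/5·h[0] + 1/5·h[1] + 1/5·h[2] + 1/10·h[4]
Solving the 4×4 linear system over states ≠ 3 gives exactly h = [1210/343, 3340/1029, 4400/1029, 0, 3670/1029] (h[3] = 0 is the target).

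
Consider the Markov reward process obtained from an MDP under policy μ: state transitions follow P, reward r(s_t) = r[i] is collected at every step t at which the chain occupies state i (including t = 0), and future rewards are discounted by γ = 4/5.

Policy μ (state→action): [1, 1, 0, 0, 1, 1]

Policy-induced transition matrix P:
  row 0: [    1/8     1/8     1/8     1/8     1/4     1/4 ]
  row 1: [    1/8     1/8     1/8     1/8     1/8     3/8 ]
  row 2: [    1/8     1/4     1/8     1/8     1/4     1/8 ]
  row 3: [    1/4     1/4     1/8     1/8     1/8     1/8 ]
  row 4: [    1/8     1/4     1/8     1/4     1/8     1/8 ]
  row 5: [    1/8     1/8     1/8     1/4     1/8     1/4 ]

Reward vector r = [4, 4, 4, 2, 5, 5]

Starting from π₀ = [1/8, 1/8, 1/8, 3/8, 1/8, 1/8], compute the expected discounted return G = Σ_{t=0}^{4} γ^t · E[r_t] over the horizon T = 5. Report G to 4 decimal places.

t=0: π = [0.1250, 0.1250, 0.1250, 0.3750, 0.1250, 0.1250], E[r] = 3.5000, γ^t·E[r] = 3.500000, running G = 3.500000
t=1: π = [0.1719, 0.2031, 0.1250, 0.1563, 0.1563, 0.1875], E[r] = 4.0313, γ^t·E[r] = 3.225000, running G = 6.725000
t=2: π = [0.1445, 0.1797, 0.1250, 0.1680, 0.1621, 0.2207], E[r] = 4.0469, γ^t·E[r] = 2.590000, running G = 9.315000
t=3: π = [0.1460, 0.1819, 0.1250, 0.1729, 0.1587, 0.2156], E[r] = 4.0286, γ^t·E[r] = 2.062625, running G = 11.377625
t=4: π = [0.1466, 0.1821, 0.1250, 0.1718, 0.1589, 0.2157], E[r] = 4.0310, γ^t·E[r] = 1.651088, running G = 13.028713

G = 13.0287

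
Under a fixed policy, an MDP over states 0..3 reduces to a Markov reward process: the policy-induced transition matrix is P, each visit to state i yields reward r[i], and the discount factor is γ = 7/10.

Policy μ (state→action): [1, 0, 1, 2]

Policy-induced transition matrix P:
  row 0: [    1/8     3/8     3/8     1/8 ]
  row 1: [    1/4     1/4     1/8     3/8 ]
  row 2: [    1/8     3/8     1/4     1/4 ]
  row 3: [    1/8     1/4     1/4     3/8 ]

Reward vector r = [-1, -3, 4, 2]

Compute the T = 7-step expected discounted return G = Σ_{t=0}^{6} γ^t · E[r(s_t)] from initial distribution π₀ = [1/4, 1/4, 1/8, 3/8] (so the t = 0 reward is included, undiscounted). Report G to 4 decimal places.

G = 1.2835

t=0: π = [0.2500, 0.2500, 0.1250, 0.3750], E[r] = 0.2500, γ^t·E[r] = 0.250000, running G = 0.250000
t=1: π = [0.1563, 0.2969, 0.2500, 0.2969], E[r] = 0.5469, γ^t·E[r] = 0.382813, running G = 0.632813
t=2: π = [0.1621, 0.3008, 0.2324, 0.3047], E[r] = 0.4746, γ^t·E[r] = 0.232559, running G = 0.865371
t=3: π = [0.1626, 0.2993, 0.2327, 0.3054], E[r] = 0.4810, γ^t·E[r] = 0.164968, running G = 1.030339
t=4: π = [0.1624, 0.2994, 0.2329, 0.3053], E[r] = 0.4815, γ^t·E[r] = 0.115617, running G = 1.145956
t=5: π = [0.1624, 0.2994, 0.2329, 0.3053], E[r] = 0.4814, γ^t·E[r] = 0.080908, running G = 1.226865
t=6: π = [0.1624, 0.2994, 0.2329, 0.3053], E[r] = 0.4814, γ^t·E[r] = 0.056637, running G = 1.283502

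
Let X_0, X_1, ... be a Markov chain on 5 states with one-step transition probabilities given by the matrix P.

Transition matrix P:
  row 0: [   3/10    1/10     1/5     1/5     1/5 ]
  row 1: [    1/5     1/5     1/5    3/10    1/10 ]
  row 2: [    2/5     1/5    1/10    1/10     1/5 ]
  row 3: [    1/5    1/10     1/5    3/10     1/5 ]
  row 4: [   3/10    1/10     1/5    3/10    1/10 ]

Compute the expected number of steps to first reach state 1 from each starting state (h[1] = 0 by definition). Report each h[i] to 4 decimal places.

h = [8.4615, 0.0000, 7.6923, 8.4615, 8.4615]

First-step conditioning: h[1] = 0; for i ≠ 1, h[i] = 1 + Σ_k P[i][k]·h[k].
  h[0] = 1 + 3/10·h[0] + 1/5·h[2] + 1/5·h[3] + 1/5·h[4]
  h[2] = 1 + 2/5·h[0] + 1/10·h[2] + 1/10·h[3] + 1/5·h[4]
  h[3] = 1 + 1/5·h[0] + 1/5·h[2] + 3/10·h[3] + 1/5·h[4]
  h[4] = 1 + 3/10·h[0] + 1/5·h[2] + 3/10·h[3] + 1/10·h[4]
Solving the 4×4 linear system over states ≠ 1 gives exactly h = [110/13, 0, 100/13, 110/13, 110/13] (h[1] = 0 is the target).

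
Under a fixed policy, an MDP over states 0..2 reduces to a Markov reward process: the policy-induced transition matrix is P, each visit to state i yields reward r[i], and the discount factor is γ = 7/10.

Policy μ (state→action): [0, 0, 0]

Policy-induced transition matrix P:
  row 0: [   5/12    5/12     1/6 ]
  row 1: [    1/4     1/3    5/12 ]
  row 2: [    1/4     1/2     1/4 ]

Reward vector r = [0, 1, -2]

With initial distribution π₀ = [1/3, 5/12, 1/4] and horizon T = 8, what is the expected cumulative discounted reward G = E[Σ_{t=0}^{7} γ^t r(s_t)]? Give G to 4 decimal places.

G = -0.4658

t=0: π = [0.3333, 0.4167, 0.2500], E[r] = -0.0833, γ^t·E[r] = -0.083333, running G = -0.083333
t=1: π = [0.3056, 0.4028, 0.2917], E[r] = -0.1806, γ^t·E[r] = -0.126389, running G = -0.209722
t=2: π = [0.3009, 0.4074, 0.2917], E[r] = -0.1759, γ^t·E[r] = -0.086204, running G = -0.295926
t=3: π = [0.3002, 0.4070, 0.2928], E[r] = -0.1786, γ^t·E[r] = -0.061269, running G = -0.357195
t=4: π = [0.3000, 0.4072, 0.2928], E[r] = -0.1785, γ^t·E[r] = -0.042857, running G = -0.400052
t=5: π = [0.3000, 0.4071, 0.2929], E[r] = -0.1786, γ^t·E[r] = -0.030013, running G = -0.430065
t=6: π = [0.3000, 0.4071, 0.2929], E[r] = -0.1786, γ^t·E[r] = -0.021009, running G = -0.451073
t=7: π = [0.3000, 0.4071, 0.2929], E[r] = -0.1786, γ^t·E[r] = -0.014706, running G = -0.465780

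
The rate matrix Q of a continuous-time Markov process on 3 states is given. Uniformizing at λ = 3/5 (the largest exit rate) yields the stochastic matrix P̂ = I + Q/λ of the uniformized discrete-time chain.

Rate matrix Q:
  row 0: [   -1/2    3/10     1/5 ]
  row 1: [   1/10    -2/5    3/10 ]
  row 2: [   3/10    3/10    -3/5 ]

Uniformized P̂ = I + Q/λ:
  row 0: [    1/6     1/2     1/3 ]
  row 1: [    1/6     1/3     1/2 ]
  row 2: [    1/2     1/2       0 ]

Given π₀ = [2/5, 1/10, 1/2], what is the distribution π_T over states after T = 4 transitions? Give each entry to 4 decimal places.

π = [0.2619, 0.4283, 0.3098]

t=0: π = [0.4000, 0.1000, 0.5000]
t=1: π = [0.3333, 0.4833, 0.1833]
t=2: π = [0.2278, 0.4194, 0.3528]
t=3: π = [0.2843, 0.4301, 0.2856]
t=4: π = [0.2619, 0.4283, 0.3098]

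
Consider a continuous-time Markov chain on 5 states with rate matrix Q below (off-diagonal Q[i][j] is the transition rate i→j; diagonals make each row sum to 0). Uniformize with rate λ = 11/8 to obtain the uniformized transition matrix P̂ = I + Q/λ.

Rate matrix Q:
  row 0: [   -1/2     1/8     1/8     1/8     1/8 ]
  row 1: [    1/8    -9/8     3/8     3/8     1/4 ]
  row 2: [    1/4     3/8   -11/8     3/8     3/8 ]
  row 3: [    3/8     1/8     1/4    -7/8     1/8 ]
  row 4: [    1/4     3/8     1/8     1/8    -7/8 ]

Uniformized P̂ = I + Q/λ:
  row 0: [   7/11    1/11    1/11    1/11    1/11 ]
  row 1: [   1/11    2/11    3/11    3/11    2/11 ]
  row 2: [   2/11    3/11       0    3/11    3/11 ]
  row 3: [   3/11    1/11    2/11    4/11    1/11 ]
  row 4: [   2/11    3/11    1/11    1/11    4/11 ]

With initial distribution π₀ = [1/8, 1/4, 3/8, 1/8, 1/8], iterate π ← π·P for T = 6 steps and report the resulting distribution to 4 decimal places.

π = [0.3374, 0.1610, 0.1268, 0.1975, 0.1772]

t=0: π = [0.1250, 0.2500, 0.3750, 0.1250, 0.1250]
t=1: π = [0.2273, 0.2045, 0.1136, 0.2386, 0.2159]
t=2: π = [0.2882, 0.1694, 0.1395, 0.2138, 0.1890]
t=3: π = [0.3169, 0.1660, 0.1285, 0.2054, 0.1832]
t=4: π = [0.3294, 0.1627, 0.1281, 0.2005, 0.1793]
t=5: π = [0.3350, 0.1616, 0.1271, 0.1985, 0.1779]
t=6: π = [0.3374, 0.1610, 0.1268, 0.1975, 0.1772]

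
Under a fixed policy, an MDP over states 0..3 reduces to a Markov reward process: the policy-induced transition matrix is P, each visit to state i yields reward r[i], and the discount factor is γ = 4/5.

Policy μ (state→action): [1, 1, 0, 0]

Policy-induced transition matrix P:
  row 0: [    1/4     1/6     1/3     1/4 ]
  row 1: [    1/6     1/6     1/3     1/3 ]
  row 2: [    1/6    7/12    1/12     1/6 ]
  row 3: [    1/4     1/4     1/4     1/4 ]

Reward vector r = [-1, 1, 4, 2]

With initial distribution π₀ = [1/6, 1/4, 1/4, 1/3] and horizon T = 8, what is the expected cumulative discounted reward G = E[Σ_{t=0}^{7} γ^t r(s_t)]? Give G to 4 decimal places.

t=0: π = [0.1667, 0.2500, 0.2500, 0.3333], E[r] = 1.7500, γ^t·E[r] = 1.750000, running G = 1.750000
t=1: π = [0.2083, 0.2986, 0.2431, 0.2500], E[r] = 1.5625, γ^t·E[r] = 1.250000, running G = 3.000000
t=2: π = [0.2049, 0.2888, 0.2517, 0.2546], E[r] = 1.6001, γ^t·E[r] = 1.024074, running G = 4.024074
t=3: π = [0.2050, 0.2928, 0.2492, 0.2531], E[r] = 1.5907, γ^t·E[r] = 0.814444, running G = 4.838519
t=4: π = [0.2048, 0.2916, 0.2499, 0.2536], E[r] = 1.5938, γ^t·E[r] = 0.652821, running G = 5.491340
t=5: π = [0.2049, 0.2919, 0.2497, 0.2535], E[r] = 1.5929, γ^t·E[r] = 0.521947, running G = 6.013287
t=6: π = [0.2049, 0.2918, 0.2498, 0.2535], E[r] = 1.5931, γ^t·E[r] = 0.417634, running G = 6.430920
t=7: π = [0.2049, 0.2919, 0.2498, 0.2535], E[r] = 1.5931, γ^t·E[r] = 0.334088, running G = 6.765009

G = 6.7650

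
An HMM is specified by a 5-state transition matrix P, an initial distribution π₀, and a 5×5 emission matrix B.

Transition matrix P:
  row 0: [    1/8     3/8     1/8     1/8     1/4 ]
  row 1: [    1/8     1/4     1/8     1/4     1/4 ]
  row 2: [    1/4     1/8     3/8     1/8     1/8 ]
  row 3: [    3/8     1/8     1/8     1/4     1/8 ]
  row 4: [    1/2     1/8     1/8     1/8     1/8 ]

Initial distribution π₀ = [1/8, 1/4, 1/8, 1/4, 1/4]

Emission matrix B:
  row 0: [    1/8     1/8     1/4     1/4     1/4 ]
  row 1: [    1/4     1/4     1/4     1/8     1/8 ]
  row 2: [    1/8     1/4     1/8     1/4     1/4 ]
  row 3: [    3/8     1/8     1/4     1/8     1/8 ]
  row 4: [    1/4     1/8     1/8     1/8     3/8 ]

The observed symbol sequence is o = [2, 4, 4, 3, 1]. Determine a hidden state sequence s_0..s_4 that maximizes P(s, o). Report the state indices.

t=0: δ = [3.125e-02, 6.250e-02, 1.562e-02, 6.250e-02, 3.125e-02]  (obs o_0=2)
t=1: δ = [5.859e-03, 1.953e-03, 1.953e-03, 1.953e-03, 5.859e-03]  ψ = [3, 1, 1, 1, 1]  (obs o_1=4)
t=2: δ = [7.324e-04, 2.747e-04, 1.831e-04, 9.155e-05, 5.493e-04]  ψ = [4, 0, 0, 0, 0]  (obs o_2=4)
t=3: δ = [6.866e-05, 3.433e-05, 2.289e-05, 1.144e-05, 2.289e-05]  ψ = [4, 0, 0, 0, 0]  (obs o_3=3)
t=4: δ = [1.431e-06, 6.437e-06, 2.146e-06, 1.073e-06, 2.146e-06]  ψ = [4, 0, 0, 0, 0]  (obs o_4=1)
backtrack: best end state = 1; path = [3, 0, 4, 0, 1]

path = [3, 0, 4, 0, 1]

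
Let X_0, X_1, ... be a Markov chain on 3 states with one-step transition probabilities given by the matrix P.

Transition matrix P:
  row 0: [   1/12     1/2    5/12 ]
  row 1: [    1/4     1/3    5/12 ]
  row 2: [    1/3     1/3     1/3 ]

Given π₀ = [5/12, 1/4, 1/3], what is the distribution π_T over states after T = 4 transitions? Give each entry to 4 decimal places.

π = [0.2419, 0.3735, 0.3846]

t=0: π = [0.4167, 0.2500, 0.3333]
t=1: π = [0.2083, 0.4028, 0.3889]
t=2: π = [0.2477, 0.3681, 0.3843]
t=3: π = [0.2407, 0.3746, 0.3846]
t=4: π = [0.2419, 0.3735, 0.3846]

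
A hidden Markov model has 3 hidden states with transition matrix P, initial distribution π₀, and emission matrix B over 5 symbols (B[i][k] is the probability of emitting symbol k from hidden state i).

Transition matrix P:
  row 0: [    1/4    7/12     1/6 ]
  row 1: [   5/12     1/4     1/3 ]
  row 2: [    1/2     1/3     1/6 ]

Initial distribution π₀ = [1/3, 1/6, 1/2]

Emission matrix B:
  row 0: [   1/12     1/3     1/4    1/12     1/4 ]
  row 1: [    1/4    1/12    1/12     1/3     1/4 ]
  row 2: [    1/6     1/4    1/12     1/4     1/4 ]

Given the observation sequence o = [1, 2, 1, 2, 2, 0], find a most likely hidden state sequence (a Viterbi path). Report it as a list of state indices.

t=0: δ = [1.111e-01, 1.389e-02, 1.250e-01]  (obs o_0=1)
t=1: δ = [1.562e-02, 5.401e-03, 1.736e-03]  ψ = [2, 0, 2]  (obs o_1=2)
t=2: δ = [1.302e-03, 7.595e-04, 6.510e-04]  ψ = [0, 0, 0]  (obs o_2=1)
t=3: δ = [8.138e-05, 6.330e-05, 2.110e-05]  ψ = [0, 0, 1]  (obs o_3=2)
t=4: δ = [6.593e-06, 3.956e-06, 1.758e-06]  ψ = [1, 0, 1]  (obs o_4=2)
t=5: δ = [1.374e-07, 9.615e-07, 2.198e-07]  ψ = [0, 0, 1]  (obs o_5=0)
backtrack: best end state = 1; path = [2, 0, 0, 1, 0, 1]

path = [2, 0, 0, 1, 0, 1]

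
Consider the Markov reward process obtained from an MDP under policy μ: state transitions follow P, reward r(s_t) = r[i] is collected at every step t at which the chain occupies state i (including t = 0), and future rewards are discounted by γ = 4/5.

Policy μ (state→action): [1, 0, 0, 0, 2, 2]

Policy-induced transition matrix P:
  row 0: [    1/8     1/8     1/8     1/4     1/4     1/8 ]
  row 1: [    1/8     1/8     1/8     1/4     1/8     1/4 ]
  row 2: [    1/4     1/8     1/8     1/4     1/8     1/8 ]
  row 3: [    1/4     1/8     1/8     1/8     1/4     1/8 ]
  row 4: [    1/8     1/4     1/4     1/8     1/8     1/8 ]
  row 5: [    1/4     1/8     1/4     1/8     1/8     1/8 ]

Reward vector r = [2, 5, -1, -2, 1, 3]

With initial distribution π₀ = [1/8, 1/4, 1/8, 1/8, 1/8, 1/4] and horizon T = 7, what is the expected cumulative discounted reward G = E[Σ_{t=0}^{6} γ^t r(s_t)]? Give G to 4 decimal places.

G = 5.4353

t=0: π = [0.1250, 0.2500, 0.1250, 0.1250, 0.1250, 0.2500], E[r] = 2.0000, γ^t·E[r] = 2.000000, running G = 2.000000
t=1: π = [0.1875, 0.1406, 0.1719, 0.1875, 0.1563, 0.1563], E[r] = 1.1563, γ^t·E[r] = 0.925000, running G = 2.925000
t=2: π = [0.1895, 0.1445, 0.1641, 0.1875, 0.1719, 0.1426], E[r] = 1.1621, γ^t·E[r] = 0.743750, running G = 3.668750
t=3: π = [0.1868, 0.1465, 0.1643, 0.1873, 0.1721, 0.1431], E[r] = 1.1685, γ^t·E[r] = 0.598250, running G = 4.267000
t=4: π = [0.1868, 0.1465, 0.1644, 0.1872, 0.1718, 0.1433], E[r] = 1.1691, γ^t·E[r] = 0.478875, running G = 4.745875
t=5: π = [0.1869, 0.1465, 0.1644, 0.1872, 0.1718, 0.1433], E[r] = 1.1689, γ^t·E[r] = 0.383041, running G = 5.128916
t=6: π = [0.1869, 0.1465, 0.1644, 0.1872, 0.1718, 0.1433], E[r] = 1.1689, γ^t·E[r] = 0.306433, running G = 5.435349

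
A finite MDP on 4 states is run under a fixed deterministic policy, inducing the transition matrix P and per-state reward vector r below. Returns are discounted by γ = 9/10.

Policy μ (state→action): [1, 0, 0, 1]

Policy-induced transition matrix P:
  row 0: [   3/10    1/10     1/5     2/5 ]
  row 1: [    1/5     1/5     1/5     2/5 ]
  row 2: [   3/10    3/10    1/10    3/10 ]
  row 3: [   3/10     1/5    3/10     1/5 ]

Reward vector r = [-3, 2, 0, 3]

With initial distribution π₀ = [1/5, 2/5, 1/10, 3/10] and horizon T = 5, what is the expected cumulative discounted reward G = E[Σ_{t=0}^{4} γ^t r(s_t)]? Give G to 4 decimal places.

t=0: π = [0.2000, 0.4000, 0.1000, 0.3000], E[r] = 1.1000, γ^t·E[r] = 1.100000, running G = 1.100000
t=1: π = [0.2600, 0.1900, 0.2200, 0.3300], E[r] = 0.5900, γ^t·E[r] = 0.531000, running G = 1.631000
t=2: π = [0.2810, 0.1960, 0.2110, 0.3120], E[r] = 0.4850, γ^t·E[r] = 0.392850, running G = 2.023850
t=3: π = [0.2804, 0.1930, 0.2101, 0.3165], E[r] = 0.4943, γ^t·E[r] = 0.360345, running G = 2.384195
t=4: π = [0.2807, 0.1930, 0.2106, 0.3157], E[r] = 0.4909, γ^t·E[r] = 0.322086, running G = 2.706281

G = 2.7063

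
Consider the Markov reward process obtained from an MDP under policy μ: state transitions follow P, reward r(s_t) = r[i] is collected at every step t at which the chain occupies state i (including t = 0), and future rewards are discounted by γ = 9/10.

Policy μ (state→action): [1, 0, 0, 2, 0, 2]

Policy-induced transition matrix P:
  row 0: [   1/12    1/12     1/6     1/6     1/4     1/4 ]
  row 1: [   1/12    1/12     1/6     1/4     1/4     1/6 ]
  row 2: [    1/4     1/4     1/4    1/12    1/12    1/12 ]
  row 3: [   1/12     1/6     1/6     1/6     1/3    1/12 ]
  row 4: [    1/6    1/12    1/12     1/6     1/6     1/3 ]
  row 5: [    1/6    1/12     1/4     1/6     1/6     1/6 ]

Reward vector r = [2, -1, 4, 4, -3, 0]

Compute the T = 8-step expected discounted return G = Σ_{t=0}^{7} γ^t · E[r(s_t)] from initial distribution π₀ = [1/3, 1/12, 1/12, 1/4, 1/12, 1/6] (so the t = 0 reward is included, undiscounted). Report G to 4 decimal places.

G = 5.9111

t=0: π = [0.3333, 0.0833, 0.0833, 0.2500, 0.0833, 0.1667], E[r] = 1.6667, γ^t·E[r] = 1.666667, running G = 1.666667
t=1: π = [0.1181, 0.1181, 0.1806, 0.1667, 0.2361, 0.1806], E[r] = 0.7986, γ^t·E[r] = 0.718750, running G = 2.385417
t=2: π = [0.1481, 0.1273, 0.1771, 0.1615, 0.1991, 0.1869], E[r] = 0.9259, γ^t·E[r] = 0.750000, running G = 3.135417
t=3: π = [0.1450, 0.1263, 0.1804, 0.1625, 0.2018, 0.1840], E[r] = 0.9301, γ^t·E[r] = 0.678059, running G = 3.813475
t=4: π = [0.1455, 0.1269, 0.1802, 0.1622, 0.2013, 0.1838], E[r] = 0.9297, γ^t·E[r] = 0.609955, running G = 4.423430
t=5: π = [0.1455, 0.1269, 0.1802, 0.1622, 0.2014, 0.1838], E[r] = 0.9297, γ^t·E[r] = 0.548981, running G = 4.972411
t=6: π = [0.1455, 0.1269, 0.1802, 0.1622, 0.2014, 0.1838], E[r] = 0.9297, γ^t·E[r] = 0.494071, running G = 5.466481
t=7: π = [0.1455, 0.1269, 0.1802, 0.1622, 0.2014, 0.1838], E[r] = 0.9297, γ^t·E[r] = 0.444663, running G = 5.911145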